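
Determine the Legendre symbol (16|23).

1

Pull out 2^4: since 23 ≡ 7 (mod 8), (2/23) = +1, so (2/23)^4 = +1.
Reached (1/23) = 1. Collecting the sign flips along the way, the symbol is +1.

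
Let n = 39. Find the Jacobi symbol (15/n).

0

Reciprocity: 15 ≡ 3 and 39 ≡ 3 (mod 4), so (15/39) = −(39/15).
Reduce top mod 15: now compute (9/15).
Reciprocity: 9 ≡ 1 and 15 ≡ 3 (mod 4), so (9/15) = +(15/9).
Reduce top mod 9: now compute (6/9).
Pull out 2: since 9 ≡ 1 (mod 8), (2/9) = +1.
Reciprocity: 3 ≡ 3 and 9 ≡ 1 (mod 4), so (3/9) = +(9/3).
Reduce top mod 3: now compute (0/3).
Top reduces to 0: gcd > 1, so the symbol is 0.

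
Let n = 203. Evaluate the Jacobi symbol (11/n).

-1

Reciprocity: 11 ≡ 3 and 203 ≡ 3 (mod 4), so (11/203) = −(203/11).
Reduce top mod 11: now compute (5/11).
Reciprocity: 5 ≡ 1 and 11 ≡ 3 (mod 4), so (5/11) = +(11/5).
Reduce top mod 5: now compute (1/5).
Reached (1/5) = 1. Collecting the sign flips along the way, the symbol is -1.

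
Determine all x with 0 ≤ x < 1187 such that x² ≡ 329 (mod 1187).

139, 1048

Since 1187 ≡ 3 (mod 4), a square root of 329 is 329^((1187+1)/4) = 329^297 mod 1187.
Repeated squaring: 329^2≡224, 329^4≡322, 329^8≡415, 329^16≡110, 329^32≡230, 329^64≡672, 329^128≡524, 329^256≡379 (mod 1187).
329^297 = 329^(256+32+8+1) ≡ 139 (mod 1187).
Check: 139² = 19321 ≡ 329 (mod 1187). The two roots are 139 and 1048.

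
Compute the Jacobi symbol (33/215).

Reciprocity: 33 ≡ 1 and 215 ≡ 3 (mod 4), so (33/215) = +(215/33).
Reduce top mod 33: now compute (17/33).
Reciprocity: 17 ≡ 1 and 33 ≡ 1 (mod 4), so (17/33) = +(33/17).
Reduce top mod 17: now compute (16/17).
Pull out 2^4: since 17 ≡ 1 (mod 8), (2/17) = +1, so (2/17)^4 = +1.
Reached (1/17) = 1. Collecting the sign flips along the way, the symbol is +1.

1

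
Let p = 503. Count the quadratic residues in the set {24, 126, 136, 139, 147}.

(24/503) = +1 → QR.
(126/503) = +1 → QR.
(136/503) = -1 → non-residue.
(139/503) = -1 → non-residue.
(147/503) = +1 → QR.
Total quadratic residues among the 5: 3.

3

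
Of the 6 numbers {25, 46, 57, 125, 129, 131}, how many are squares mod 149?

(25/149) = +1 → QR.
(46/149) = +1 → QR.
(57/149) = -1 → non-residue.
(125/149) = +1 → QR.
(129/149) = +1 → QR.
(131/149) = -1 → non-residue.
Total quadratic residues among the 6: 4.

4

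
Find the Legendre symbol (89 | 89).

0

First reduce: 89 ≡ 0 (mod 89).
Top reduces to 0: gcd > 1, so the symbol is 0.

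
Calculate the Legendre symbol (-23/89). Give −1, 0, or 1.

-1

Euler's criterion: (-23/89) ≡ 66^44 (mod 89).
66^2 ≡ 84 (mod 89)
66^4 ≡ 25 (mod 89)
66^8 ≡ 2 (mod 89)
66^16 ≡ 4 (mod 89)
66^32 ≡ 16 (mod 89)
66^44 = 66^(32+8+4) ≡ 88 (mod 89).
Result is 88 ≡ −1, so (-23/89) = −1.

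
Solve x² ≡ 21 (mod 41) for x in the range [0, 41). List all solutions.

41 ≡ 1 (mod 4), so we find a root by search.
Trying successive values, 12² = 144 ≡ 21 (mod 41). The other root is 41 − 12 = 29.

12, 29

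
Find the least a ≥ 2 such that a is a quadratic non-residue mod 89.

3

(2/89) = +1, so 2 is a residue.
(3/89) = −1, so 3 is the smallest positive non-residue mod 89.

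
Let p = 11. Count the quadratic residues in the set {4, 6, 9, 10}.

(4/11) = +1 → QR.
(6/11) = -1 → non-residue.
(9/11) = +1 → QR.
(10/11) = -1 → non-residue.
Total quadratic residues among the 4: 2.

2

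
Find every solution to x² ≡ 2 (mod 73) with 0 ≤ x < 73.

32, 41

73 ≡ 1 (mod 4), so we find a root by search.
Trying successive values, 32² = 1024 ≡ 2 (mod 73). The other root is 73 − 32 = 41.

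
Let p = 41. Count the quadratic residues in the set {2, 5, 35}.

2

(2/41) = +1 → QR.
(5/41) = +1 → QR.
(35/41) = -1 → non-residue.
Total quadratic residues among the 3: 2.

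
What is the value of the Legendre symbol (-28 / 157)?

-1

First reduce: -28 ≡ 129 (mod 157).
Reciprocity: 129 ≡ 1 and 157 ≡ 1 (mod 4), so (129/157) = +(157/129).
Reduce top mod 129: now compute (28/129).
Pull out 2^2: since 129 ≡ 1 (mod 8), (2/129) = +1, so (2/129)^2 = +1.
Reciprocity: 7 ≡ 3 and 129 ≡ 1 (mod 4), so (7/129) = +(129/7).
Reduce top mod 7: now compute (3/7).
Reciprocity: 3 ≡ 3 and 7 ≡ 3 (mod 4), so (3/7) = −(7/3).
Reduce top mod 3: now compute (1/3).
Reached (1/3) = 1. Collecting the sign flips along the way, the symbol is -1.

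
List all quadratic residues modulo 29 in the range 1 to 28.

Square k = 1,…,14 (k and 29−k give the same square):
1²=1, 2²=4, 3²=9, 4²=16, 5²=25, 6²≡7, 7²≡20, 8²≡6, 9²≡23, 10²≡13, 11²≡5, 12²≡28, 13²≡24, 14²≡22 (mod 29).
So the quadratic residues mod 29 are {1, 4, 5, 6, 7, 9, 13, 16, 20, 22, 23, 24, 25, 28}.

1, 4, 5, 6, 7, 9, 13, 16, 20, 22, 23, 24, 25, 28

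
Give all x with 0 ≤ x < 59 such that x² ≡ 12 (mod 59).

22, 37

Since 59 ≡ 3 (mod 4), a square root of 12 is 12^((59+1)/4) = 12^15 mod 59.
Repeated squaring: 12^2≡26, 12^4≡27, 12^8≡21 (mod 59).
12^15 = 12^(8+4+2+1) ≡ 22 (mod 59).
Check: 22² = 484 ≡ 12 (mod 59). The two roots are 22 and 37.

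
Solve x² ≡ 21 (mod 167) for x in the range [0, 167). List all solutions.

45, 122

Since 167 ≡ 3 (mod 4), a square root of 21 is 21^((167+1)/4) = 21^42 mod 167.
Repeated squaring: 21^2≡107, 21^4≡93, 21^8≡132, 21^16≡56, 21^32≡130 (mod 167).
21^42 = 21^(32+8+2) ≡ 122 (mod 167).
Check: 122² = 14884 ≡ 21 (mod 167). The two roots are 45 and 122.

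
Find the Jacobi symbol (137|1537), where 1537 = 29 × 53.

Reciprocity: 137 ≡ 1 and 1537 ≡ 1 (mod 4), so (137/1537) = +(1537/137).
Reduce top mod 137: now compute (30/137).
Pull out 2: since 137 ≡ 1 (mod 8), (2/137) = +1.
Reciprocity: 15 ≡ 3 and 137 ≡ 1 (mod 4), so (15/137) = +(137/15).
Reduce top mod 15: now compute (2/15).
Pull out 2: since 15 ≡ 7 (mod 8), (2/15) = +1.
Reached (1/15) = 1. Collecting the sign flips along the way, the symbol is +1.

1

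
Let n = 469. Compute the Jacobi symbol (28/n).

0

Pull out 2^2: since 469 ≡ 5 (mod 8), (2/469) = -1, so (2/469)^2 = +1.
Reciprocity: 7 ≡ 3 and 469 ≡ 1 (mod 4), so (7/469) = +(469/7).
Reduce top mod 7: now compute (0/7).
Top reduces to 0: gcd > 1, so the symbol is 0.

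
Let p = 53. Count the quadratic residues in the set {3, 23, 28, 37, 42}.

3

(3/53) = -1 → non-residue.
(23/53) = -1 → non-residue.
(28/53) = +1 → QR.
(37/53) = +1 → QR.
(42/53) = +1 → QR.
Total quadratic residues among the 5: 3.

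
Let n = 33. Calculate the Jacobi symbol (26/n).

Pull out 2: since 33 ≡ 1 (mod 8), (2/33) = +1.
Reciprocity: 13 ≡ 1 and 33 ≡ 1 (mod 4), so (13/33) = +(33/13).
Reduce top mod 13: now compute (7/13).
Reciprocity: 7 ≡ 3 and 13 ≡ 1 (mod 4), so (7/13) = +(13/7).
Reduce top mod 7: now compute (6/7).
Pull out 2: since 7 ≡ 7 (mod 8), (2/7) = +1.
Reciprocity: 3 ≡ 3 and 7 ≡ 3 (mod 4), so (3/7) = −(7/3).
Reduce top mod 3: now compute (1/3).
Reached (1/3) = 1. Collecting the sign flips along the way, the symbol is -1.

-1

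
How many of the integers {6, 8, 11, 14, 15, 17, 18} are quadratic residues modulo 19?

3

(6/19) = +1 → QR.
(8/19) = -1 → non-residue.
(11/19) = +1 → QR.
(14/19) = -1 → non-residue.
(15/19) = -1 → non-residue.
(17/19) = +1 → QR.
(18/19) = -1 → non-residue.
Total quadratic residues among the 7: 3.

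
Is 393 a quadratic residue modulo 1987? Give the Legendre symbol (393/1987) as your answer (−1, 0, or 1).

-1

Reciprocity: 393 ≡ 1 and 1987 ≡ 3 (mod 4), so (393/1987) = +(1987/393).
Reduce top mod 393: now compute (22/393).
Pull out 2: since 393 ≡ 1 (mod 8), (2/393) = +1.
Reciprocity: 11 ≡ 3 and 393 ≡ 1 (mod 4), so (11/393) = +(393/11).
Reduce top mod 11: now compute (8/11).
Pull out 2^3: since 11 ≡ 3 (mod 8), (2/11) = -1, so (2/11)^3 = -1.
Reached (1/11) = 1. Collecting the sign flips along the way, the symbol is -1.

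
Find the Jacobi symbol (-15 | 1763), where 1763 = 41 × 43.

First reduce: -15 ≡ 1748 (mod 1763).
Pull out 2^2: since 1763 ≡ 3 (mod 8), (2/1763) = -1, so (2/1763)^2 = +1.
Reciprocity: 437 ≡ 1 and 1763 ≡ 3 (mod 4), so (437/1763) = +(1763/437).
Reduce top mod 437: now compute (15/437).
Reciprocity: 15 ≡ 3 and 437 ≡ 1 (mod 4), so (15/437) = +(437/15).
Reduce top mod 15: now compute (2/15).
Pull out 2: since 15 ≡ 7 (mod 8), (2/15) = +1.
Reached (1/15) = 1. Collecting the sign flips along the way, the symbol is +1.

1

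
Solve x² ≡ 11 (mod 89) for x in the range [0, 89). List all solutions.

89 ≡ 1 (mod 4), so we find a root by search.
Trying successive values, 10² = 100 ≡ 11 (mod 89). The other root is 89 − 10 = 79.

10, 79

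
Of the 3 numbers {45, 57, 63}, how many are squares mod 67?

(45/67) = -1 → non-residue.
(57/67) = -1 → non-residue.
(63/67) = -1 → non-residue.
Total quadratic residues among the 3: 0.

0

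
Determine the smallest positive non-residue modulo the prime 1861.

2

(2/1861) = −1, so 2 is the smallest positive non-residue mod 1861.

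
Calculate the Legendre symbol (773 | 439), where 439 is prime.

1

Euler's criterion: (773/439) ≡ 334^219 (mod 439).
334^2 ≡ 50 (mod 439)
334^4 ≡ 305 (mod 439)
334^8 ≡ 396 (mod 439)
334^16 ≡ 93 (mod 439)
334^32 ≡ 308 (mod 439)
334^64 ≡ 40 (mod 439)
334^128 ≡ 283 (mod 439)
334^219 = 334^(128+64+16+8+2+1) ≡ 1 (mod 439).
Result is 1, so (773/439) = 1.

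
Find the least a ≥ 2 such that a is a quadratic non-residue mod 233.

3

(2/233) = +1, so 2 is a residue.
(3/233) = −1, so 3 is the smallest positive non-residue mod 233.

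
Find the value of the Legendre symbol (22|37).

Pull out 2: since 37 ≡ 5 (mod 8), (2/37) = -1.
Reciprocity: 11 ≡ 3 and 37 ≡ 1 (mod 4), so (11/37) = +(37/11).
Reduce top mod 11: now compute (4/11).
Pull out 2^2: since 11 ≡ 3 (mod 8), (2/11) = -1, so (2/11)^2 = +1.
Reached (1/11) = 1. Collecting the sign flips along the way, the symbol is -1.

-1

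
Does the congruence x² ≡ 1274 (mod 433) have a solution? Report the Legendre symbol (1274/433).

Euler's criterion: (1274/433) ≡ 408^216 (mod 433).
408^2 ≡ 192 (mod 433)
408^4 ≡ 59 (mod 433)
408^8 ≡ 17 (mod 433)
408^16 ≡ 289 (mod 433)
408^32 ≡ 385 (mod 433)
408^64 ≡ 139 (mod 433)
408^128 ≡ 269 (mod 433)
408^216 = 408^(128+64+16+8) ≡ 1 (mod 433).
Result is 1, so (1274/433) = 1.

1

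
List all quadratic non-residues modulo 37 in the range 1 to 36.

Square k = 1,…,18 (k and 37−k give the same square):
1²=1, 2²=4, 3²=9, 4²=16, 5²=25, 6²=36, 7²≡12, 8²≡27, 9²≡7, 10²≡26, 11²≡10, 12²≡33, 13²≡21, 14²≡11, 15²≡3, 16²≡34, 17²≡30, 18²≡28 (mod 37).
The residues are {1, 3, 4, 7, 9, 10, 11, 12, 16, 21, 25, 26, 27, 28, 30, 33, 34, 36}; the non-residues are the remaining 18 nonzero classes.

2 5 6 8 13 14 15 17 18 19 20 22 23 24 29 31 32 35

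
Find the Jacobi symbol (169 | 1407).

Reciprocity: 169 ≡ 1 and 1407 ≡ 3 (mod 4), so (169/1407) = +(1407/169).
Reduce top mod 169: now compute (55/169).
Reciprocity: 55 ≡ 3 and 169 ≡ 1 (mod 4), so (55/169) = +(169/55).
Reduce top mod 55: now compute (4/55).
Pull out 2^2: since 55 ≡ 7 (mod 8), (2/55) = +1, so (2/55)^2 = +1.
Reached (1/55) = 1. Collecting the sign flips along the way, the symbol is +1.

1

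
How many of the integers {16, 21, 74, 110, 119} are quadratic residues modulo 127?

3

(16/127) = +1 → QR.
(21/127) = +1 → QR.
(74/127) = +1 → QR.
(110/127) = -1 → non-residue.
(119/127) = -1 → non-residue.
Total quadratic residues among the 5: 3.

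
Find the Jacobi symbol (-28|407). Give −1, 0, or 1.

First reduce: -28 ≡ 379 (mod 407).
Reciprocity: 379 ≡ 3 and 407 ≡ 3 (mod 4), so (379/407) = −(407/379).
Reduce top mod 379: now compute (28/379).
Pull out 2^2: since 379 ≡ 3 (mod 8), (2/379) = -1, so (2/379)^2 = +1.
Reciprocity: 7 ≡ 3 and 379 ≡ 3 (mod 4), so (7/379) = −(379/7).
Reduce top mod 7: now compute (1/7).
Reached (1/7) = 1. Collecting the sign flips along the way, the symbol is +1.

1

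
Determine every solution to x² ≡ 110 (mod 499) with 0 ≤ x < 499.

Since 499 ≡ 3 (mod 4), a square root of 110 is 110^((499+1)/4) = 110^125 mod 499.
Repeated squaring: 110^2≡124, 110^4≡406, 110^8≡166, 110^16≡111, 110^32≡345, 110^64≡263 (mod 499).
110^125 = 110^(64+32+16+8+4+1) ≡ 211 (mod 499).
Check: 211² = 44521 ≡ 110 (mod 499). The two roots are 211 and 288.

211, 288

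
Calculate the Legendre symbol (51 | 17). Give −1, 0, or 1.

First reduce: 51 ≡ 0 (mod 17).
Top reduces to 0: gcd > 1, so the symbol is 0.

0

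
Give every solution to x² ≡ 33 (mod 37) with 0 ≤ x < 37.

12, 25

37 ≡ 1 (mod 4), so we find a root by search.
Trying successive values, 12² = 144 ≡ 33 (mod 37). The other root is 37 − 12 = 25.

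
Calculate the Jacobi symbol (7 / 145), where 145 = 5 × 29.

Reciprocity: 7 ≡ 3 and 145 ≡ 1 (mod 4), so (7/145) = +(145/7).
Reduce top mod 7: now compute (5/7).
Reciprocity: 5 ≡ 1 and 7 ≡ 3 (mod 4), so (5/7) = +(7/5).
Reduce top mod 5: now compute (2/5).
Pull out 2: since 5 ≡ 5 (mod 8), (2/5) = -1.
Reached (1/5) = 1. Collecting the sign flips along the way, the symbol is -1.

-1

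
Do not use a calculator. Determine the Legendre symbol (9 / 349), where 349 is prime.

1

Reciprocity: 9 ≡ 1 and 349 ≡ 1 (mod 4), so (9/349) = +(349/9).
Reduce top mod 9: now compute (7/9).
Reciprocity: 7 ≡ 3 and 9 ≡ 1 (mod 4), so (7/9) = +(9/7).
Reduce top mod 7: now compute (2/7).
Pull out 2: since 7 ≡ 7 (mod 8), (2/7) = +1.
Reached (1/7) = 1. Collecting the sign flips along the way, the symbol is +1.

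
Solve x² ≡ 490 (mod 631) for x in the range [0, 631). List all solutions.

Since 631 ≡ 3 (mod 4), a square root of 490 is 490^((631+1)/4) = 490^158 mod 631.
Repeated squaring: 490^2≡320, 490^4≡178, 490^8≡134, 490^16≡288, 490^32≡283, 490^64≡583, 490^128≡411 (mod 631).
490^158 = 490^(128+16+8+4+2) ≡ 397 (mod 631).
Check: 397² = 157609 ≡ 490 (mod 631). The two roots are 234 and 397.

234, 397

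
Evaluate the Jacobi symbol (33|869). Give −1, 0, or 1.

Reciprocity: 33 ≡ 1 and 869 ≡ 1 (mod 4), so (33/869) = +(869/33).
Reduce top mod 33: now compute (11/33).
Reciprocity: 11 ≡ 3 and 33 ≡ 1 (mod 4), so (11/33) = +(33/11).
Reduce top mod 11: now compute (0/11).
Top reduces to 0: gcd > 1, so the symbol is 0.

0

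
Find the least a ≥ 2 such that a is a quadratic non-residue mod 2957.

(2/2957) = −1, so 2 is the smallest positive non-residue mod 2957.

2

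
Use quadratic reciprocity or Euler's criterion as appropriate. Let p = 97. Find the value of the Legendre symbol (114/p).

Euler's criterion: (114/97) ≡ 17^48 (mod 97).
17^2 ≡ 95 (mod 97)
17^4 ≡ 4 (mod 97)
17^8 ≡ 16 (mod 97)
17^16 ≡ 62 (mod 97)
17^32 ≡ 61 (mod 97)
17^48 = 17^(32+16) ≡ 96 (mod 97).
Result is 96 ≡ −1, so (114/97) = −1.

-1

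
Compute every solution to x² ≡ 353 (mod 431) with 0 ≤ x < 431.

Since 431 ≡ 3 (mod 4), a square root of 353 is 353^((431+1)/4) = 353^108 mod 431.
Repeated squaring: 353^2≡50, 353^4≡345, 353^8≡69, 353^16≡20, 353^32≡400, 353^64≡99 (mod 431).
353^108 = 353^(64+32+8+4) ≡ 403 (mod 431).
Check: 403² = 162409 ≡ 353 (mod 431). The two roots are 28 and 403.

28, 403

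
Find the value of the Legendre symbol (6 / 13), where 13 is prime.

-1

Pull out 2: since 13 ≡ 5 (mod 8), (2/13) = -1.
Reciprocity: 3 ≡ 3 and 13 ≡ 1 (mod 4), so (3/13) = +(13/3).
Reduce top mod 3: now compute (1/3).
Reached (1/3) = 1. Collecting the sign flips along the way, the symbol is -1.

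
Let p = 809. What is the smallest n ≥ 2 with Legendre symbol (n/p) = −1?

(2/809) = +1, so 2 is a residue.
(3/809) = −1, so 3 is the smallest positive non-residue mod 809.

3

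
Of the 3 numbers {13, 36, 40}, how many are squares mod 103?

(13/103) = +1 → QR.
(36/103) = +1 → QR.
(40/103) = -1 → non-residue.
Total quadratic residues among the 3: 2.

2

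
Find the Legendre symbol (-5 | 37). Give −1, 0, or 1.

-1

First reduce: -5 ≡ 32 (mod 37).
Pull out 2^5: since 37 ≡ 5 (mod 8), (2/37) = -1, so (2/37)^5 = -1.
Reached (1/37) = 1. Collecting the sign flips along the way, the symbol is -1.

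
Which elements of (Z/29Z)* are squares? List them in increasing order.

Square k = 1,…,14 (k and 29−k give the same square):
1²=1, 2²=4, 3²=9, 4²=16, 5²=25, 6²≡7, 7²≡20, 8²≡6, 9²≡23, 10²≡13, 11²≡5, 12²≡28, 13²≡24, 14²≡22 (mod 29).
So the quadratic residues mod 29 are {1, 4, 5, 6, 7, 9, 13, 16, 20, 22, 23, 24, 25, 28}.

1 4 5 6 7 9 13 16 20 22 23 24 25 28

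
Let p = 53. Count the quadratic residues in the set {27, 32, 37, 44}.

(27/53) = -1 → non-residue.
(32/53) = -1 → non-residue.
(37/53) = +1 → QR.
(44/53) = +1 → QR.
Total quadratic residues among the 4: 2.

2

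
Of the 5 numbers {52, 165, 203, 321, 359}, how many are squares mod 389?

3

(52/389) = +1 → QR.
(165/389) = -1 → non-residue.
(203/389) = -1 → non-residue.
(321/389) = +1 → QR.
(359/389) = +1 → QR.
Total quadratic residues among the 5: 3.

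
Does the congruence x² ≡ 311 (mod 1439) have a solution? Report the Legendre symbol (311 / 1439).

-1

Reciprocity: 311 ≡ 3 and 1439 ≡ 3 (mod 4), so (311/1439) = −(1439/311).
Reduce top mod 311: now compute (195/311).
Reciprocity: 195 ≡ 3 and 311 ≡ 3 (mod 4), so (195/311) = −(311/195).
Reduce top mod 195: now compute (116/195).
Pull out 2^2: since 195 ≡ 3 (mod 8), (2/195) = -1, so (2/195)^2 = +1.
Reciprocity: 29 ≡ 1 and 195 ≡ 3 (mod 4), so (29/195) = +(195/29).
Reduce top mod 29: now compute (21/29).
Reciprocity: 21 ≡ 1 and 29 ≡ 1 (mod 4), so (21/29) = +(29/21).
Reduce top mod 21: now compute (8/21).
Pull out 2^3: since 21 ≡ 5 (mod 8), (2/21) = -1, so (2/21)^3 = -1.
Reached (1/21) = 1. Collecting the sign flips along the way, the symbol is -1.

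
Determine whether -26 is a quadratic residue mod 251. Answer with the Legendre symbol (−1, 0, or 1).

1

Euler's criterion: (-26/251) ≡ 225^125 (mod 251).
225^2 ≡ 174 (mod 251)
225^4 ≡ 156 (mod 251)
225^8 ≡ 240 (mod 251)
225^16 ≡ 121 (mod 251)
225^32 ≡ 83 (mod 251)
225^64 ≡ 112 (mod 251)
225^125 = 225^(64+32+16+8+4+1) ≡ 1 (mod 251).
Result is 1, so (-26/251) = 1.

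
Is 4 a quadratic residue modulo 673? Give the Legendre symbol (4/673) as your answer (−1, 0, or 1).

1

Pull out 2^2: since 673 ≡ 1 (mod 8), (2/673) = +1, so (2/673)^2 = +1.
Reached (1/673) = 1. Collecting the sign flips along the way, the symbol is +1.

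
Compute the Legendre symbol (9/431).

Euler's criterion: (9/431) ≡ 9^215 (mod 431).
9^2 ≡ 81 (mod 431)
9^4 ≡ 96 (mod 431)
9^8 ≡ 165 (mod 431)
9^16 ≡ 72 (mod 431)
9^32 ≡ 12 (mod 431)
9^64 ≡ 144 (mod 431)
9^128 ≡ 48 (mod 431)
9^215 = 9^(128+64+16+4+2+1) ≡ 1 (mod 431).
Result is 1, so (9/431) = 1.

1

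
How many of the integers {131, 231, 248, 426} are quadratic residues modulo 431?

0

(131/431) = -1 → non-residue.
(231/431) = -1 → non-residue.
(248/431) = -1 → non-residue.
(426/431) = -1 → non-residue.
Total quadratic residues among the 4: 0.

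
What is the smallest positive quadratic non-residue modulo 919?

(2/919) = +1, so 2 is a residue.
(3/919) = −1, so 3 is the smallest positive non-residue mod 919.

3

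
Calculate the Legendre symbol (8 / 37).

-1

Euler's criterion: (8/37) ≡ 8^18 (mod 37).
8^2 ≡ 27 (mod 37)
8^4 ≡ 26 (mod 37)
8^8 ≡ 10 (mod 37)
8^16 ≡ 26 (mod 37)
8^18 = 8^(16+2) ≡ 36 (mod 37).
Result is 36 ≡ −1, so (8/37) = −1.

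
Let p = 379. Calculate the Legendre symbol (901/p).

Euler's criterion: (901/379) ≡ 143^189 (mod 379).
143^2 ≡ 362 (mod 379)
143^4 ≡ 289 (mod 379)
143^8 ≡ 141 (mod 379)
143^16 ≡ 173 (mod 379)
143^32 ≡ 367 (mod 379)
143^64 ≡ 144 (mod 379)
143^128 ≡ 270 (mod 379)
143^189 = 143^(128+32+16+8+4+1) ≡ 1 (mod 379).
Result is 1, so (901/379) = 1.

1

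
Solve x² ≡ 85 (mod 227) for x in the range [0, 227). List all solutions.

Since 227 ≡ 3 (mod 4), a square root of 85 is 85^((227+1)/4) = 85^57 mod 227.
Repeated squaring: 85^2≡188, 85^4≡159, 85^8≡84, 85^16≡19, 85^32≡134 (mod 227).
85^57 = 85^(32+16+8+1) ≡ 53 (mod 227).
Check: 53² = 2809 ≡ 85 (mod 227). The two roots are 53 and 174.

53, 174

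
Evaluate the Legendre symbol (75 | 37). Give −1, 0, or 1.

1

First reduce: 75 ≡ 1 (mod 37).
Reached (1/37) = 1. Collecting the sign flips along the way, the symbol is +1.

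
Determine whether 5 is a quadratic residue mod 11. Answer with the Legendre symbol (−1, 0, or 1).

Euler's criterion: (5/11) ≡ 5^5 (mod 11).
5^2 ≡ 3 (mod 11)
5^4 ≡ 9 (mod 11)
5^5 = 5^(4+1) ≡ 1 (mod 11).
Result is 1, so (5/11) = 1.

1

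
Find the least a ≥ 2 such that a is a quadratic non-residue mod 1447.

(2/1447) = +1, so 2 is a residue.
(3/1447) = −1, so 3 is the smallest positive non-residue mod 1447.

3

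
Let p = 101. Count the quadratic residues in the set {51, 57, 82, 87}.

2

(51/101) = -1 → non-residue.
(57/101) = -1 → non-residue.
(82/101) = +1 → QR.
(87/101) = +1 → QR.
Total quadratic residues among the 4: 2.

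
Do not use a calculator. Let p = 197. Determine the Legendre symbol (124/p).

-1

Euler's criterion: (124/197) ≡ 124^98 (mod 197).
124^2 ≡ 10 (mod 197)
124^4 ≡ 100 (mod 197)
124^8 ≡ 150 (mod 197)
124^16 ≡ 42 (mod 197)
124^32 ≡ 188 (mod 197)
124^64 ≡ 81 (mod 197)
124^98 = 124^(64+32+2) ≡ 196 (mod 197).
Result is 196 ≡ −1, so (124/197) = −1.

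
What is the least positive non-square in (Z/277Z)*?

(2/277) = −1, so 2 is the smallest positive non-residue mod 277.

2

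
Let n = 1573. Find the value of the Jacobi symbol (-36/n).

First reduce: -36 ≡ 1537 (mod 1573).
Reciprocity: 1537 ≡ 1 and 1573 ≡ 1 (mod 4), so (1537/1573) = +(1573/1537).
Reduce top mod 1537: now compute (36/1537).
Pull out 2^2: since 1537 ≡ 1 (mod 8), (2/1537) = +1, so (2/1537)^2 = +1.
Reciprocity: 9 ≡ 1 and 1537 ≡ 1 (mod 4), so (9/1537) = +(1537/9).
Reduce top mod 9: now compute (7/9).
Reciprocity: 7 ≡ 3 and 9 ≡ 1 (mod 4), so (7/9) = +(9/7).
Reduce top mod 7: now compute (2/7).
Pull out 2: since 7 ≡ 7 (mod 8), (2/7) = +1.
Reached (1/7) = 1. Collecting the sign flips along the way, the symbol is +1.

1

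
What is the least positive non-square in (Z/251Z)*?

2

(2/251) = −1, so 2 is the smallest positive non-residue mod 251.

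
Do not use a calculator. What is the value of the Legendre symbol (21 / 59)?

Reciprocity: 21 ≡ 1 and 59 ≡ 3 (mod 4), so (21/59) = +(59/21).
Reduce top mod 21: now compute (17/21).
Reciprocity: 17 ≡ 1 and 21 ≡ 1 (mod 4), so (17/21) = +(21/17).
Reduce top mod 17: now compute (4/17).
Pull out 2^2: since 17 ≡ 1 (mod 8), (2/17) = +1, so (2/17)^2 = +1.
Reached (1/17) = 1. Collecting the sign flips along the way, the symbol is +1.

1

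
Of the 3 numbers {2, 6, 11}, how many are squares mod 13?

(2/13) = -1 → non-residue.
(6/13) = -1 → non-residue.
(11/13) = -1 → non-residue.
Total quadratic residues among the 3: 0.

0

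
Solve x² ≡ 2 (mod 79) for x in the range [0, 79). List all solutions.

9, 70

Since 79 ≡ 3 (mod 4), a square root of 2 is 2^((79+1)/4) = 2^20 mod 79.
Repeated squaring: 2^2≡4, 2^4≡16, 2^8≡19, 2^16≡45 (mod 79).
2^20 = 2^(16+4) ≡ 9 (mod 79).
Check: 9² = 81 ≡ 2 (mod 79). The two roots are 9 and 70.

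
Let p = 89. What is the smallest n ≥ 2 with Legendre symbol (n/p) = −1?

3

(2/89) = +1, so 2 is a residue.
(3/89) = −1, so 3 is the smallest positive non-residue mod 89.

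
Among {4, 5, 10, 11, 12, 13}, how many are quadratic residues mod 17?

(4/17) = +1 → QR.
(5/17) = -1 → non-residue.
(10/17) = -1 → non-residue.
(11/17) = -1 → non-residue.
(12/17) = -1 → non-residue.
(13/17) = +1 → QR.
Total quadratic residues among the 6: 2.

2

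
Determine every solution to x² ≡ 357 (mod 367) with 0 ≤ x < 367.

69, 298

Since 367 ≡ 3 (mod 4), a square root of 357 is 357^((367+1)/4) = 357^92 mod 367.
Repeated squaring: 357^2≡100, 357^4≡91, 357^8≡207, 357^16≡277, 357^32≡26, 357^64≡309 (mod 367).
357^92 = 357^(64+16+8+4) ≡ 298 (mod 367).
Check: 298² = 88804 ≡ 357 (mod 367). The two roots are 69 and 298.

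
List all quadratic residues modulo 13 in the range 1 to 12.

Square k = 1,…,6 (k and 13−k give the same square):
1²=1, 2²=4, 3²=9, 4²≡3, 5²≡12, 6²≡10 (mod 13).
So the quadratic residues mod 13 are {1, 3, 4, 9, 10, 12}.

1 3 4 9 10 12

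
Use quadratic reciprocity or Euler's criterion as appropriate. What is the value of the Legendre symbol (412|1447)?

Pull out 2^2: since 1447 ≡ 7 (mod 8), (2/1447) = +1, so (2/1447)^2 = +1.
Reciprocity: 103 ≡ 3 and 1447 ≡ 3 (mod 4), so (103/1447) = −(1447/103).
Reduce top mod 103: now compute (5/103).
Reciprocity: 5 ≡ 1 and 103 ≡ 3 (mod 4), so (5/103) = +(103/5).
Reduce top mod 5: now compute (3/5).
Reciprocity: 3 ≡ 3 and 5 ≡ 1 (mod 4), so (3/5) = +(5/3).
Reduce top mod 3: now compute (2/3).
Pull out 2: since 3 ≡ 3 (mod 8), (2/3) = -1.
Reached (1/3) = 1. Collecting the sign flips along the way, the symbol is +1.

1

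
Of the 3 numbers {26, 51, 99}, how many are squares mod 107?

1

(26/107) = -1 → non-residue.
(51/107) = -1 → non-residue.
(99/107) = +1 → QR.
Total quadratic residues among the 3: 1.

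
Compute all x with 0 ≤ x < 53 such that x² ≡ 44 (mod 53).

16, 37

53 ≡ 1 (mod 4), so we find a root by search.
Trying successive values, 16² = 256 ≡ 44 (mod 53). The other root is 53 − 16 = 37.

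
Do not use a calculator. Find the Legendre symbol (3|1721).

Reciprocity: 3 ≡ 3 and 1721 ≡ 1 (mod 4), so (3/1721) = +(1721/3).
Reduce top mod 3: now compute (2/3).
Pull out 2: since 3 ≡ 3 (mod 8), (2/3) = -1.
Reached (1/3) = 1. Collecting the sign flips along the way, the symbol is -1.

-1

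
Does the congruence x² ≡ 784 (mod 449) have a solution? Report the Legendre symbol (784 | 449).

First reduce: 784 ≡ 335 (mod 449).
Reciprocity: 335 ≡ 3 and 449 ≡ 1 (mod 4), so (335/449) = +(449/335).
Reduce top mod 335: now compute (114/335).
Pull out 2: since 335 ≡ 7 (mod 8), (2/335) = +1.
Reciprocity: 57 ≡ 1 and 335 ≡ 3 (mod 4), so (57/335) = +(335/57).
Reduce top mod 57: now compute (50/57).
Pull out 2: since 57 ≡ 1 (mod 8), (2/57) = +1.
Reciprocity: 25 ≡ 1 and 57 ≡ 1 (mod 4), so (25/57) = +(57/25).
Reduce top mod 25: now compute (7/25).
Reciprocity: 7 ≡ 3 and 25 ≡ 1 (mod 4), so (7/25) = +(25/7).
Reduce top mod 7: now compute (4/7).
Pull out 2^2: since 7 ≡ 7 (mod 8), (2/7) = +1, so (2/7)^2 = +1.
Reached (1/7) = 1. Collecting the sign flips along the way, the symbol is +1.

1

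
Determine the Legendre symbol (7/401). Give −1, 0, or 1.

1

Reciprocity: 7 ≡ 3 and 401 ≡ 1 (mod 4), so (7/401) = +(401/7).
Reduce top mod 7: now compute (2/7).
Pull out 2: since 7 ≡ 7 (mod 8), (2/7) = +1.
Reached (1/7) = 1. Collecting the sign flips along the way, the symbol is +1.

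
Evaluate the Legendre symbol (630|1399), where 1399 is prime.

Pull out 2: since 1399 ≡ 7 (mod 8), (2/1399) = +1.
Reciprocity: 315 ≡ 3 and 1399 ≡ 3 (mod 4), so (315/1399) = −(1399/315).
Reduce top mod 315: now compute (139/315).
Reciprocity: 139 ≡ 3 and 315 ≡ 3 (mod 4), so (139/315) = −(315/139).
Reduce top mod 139: now compute (37/139).
Reciprocity: 37 ≡ 1 and 139 ≡ 3 (mod 4), so (37/139) = +(139/37).
Reduce top mod 37: now compute (28/37).
Pull out 2^2: since 37 ≡ 5 (mod 8), (2/37) = -1, so (2/37)^2 = +1.
Reciprocity: 7 ≡ 3 and 37 ≡ 1 (mod 4), so (7/37) = +(37/7).
Reduce top mod 7: now compute (2/7).
Pull out 2: since 7 ≡ 7 (mod 8), (2/7) = +1.
Reached (1/7) = 1. Collecting the sign flips along the way, the symbol is +1.

1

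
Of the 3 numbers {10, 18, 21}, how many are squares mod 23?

(10/23) = -1 → non-residue.
(18/23) = +1 → QR.
(21/23) = -1 → non-residue.
Total quadratic residues among the 3: 1.

1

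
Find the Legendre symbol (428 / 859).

-1

Euler's criterion: (428/859) ≡ 428^429 (mod 859).
428^2 ≡ 217 (mod 859)
428^4 ≡ 703 (mod 859)
428^8 ≡ 284 (mod 859)
428^16 ≡ 769 (mod 859)
428^32 ≡ 369 (mod 859)
428^64 ≡ 439 (mod 859)
428^128 ≡ 305 (mod 859)
428^256 ≡ 253 (mod 859)
428^429 = 428^(256+128+32+8+4+1) ≡ 858 (mod 859).
Result is 858 ≡ −1, so (428/859) = −1.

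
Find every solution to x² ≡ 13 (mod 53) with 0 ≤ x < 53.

15, 38

53 ≡ 1 (mod 4), so we find a root by search.
Trying successive values, 15² = 225 ≡ 13 (mod 53). The other root is 53 − 15 = 38.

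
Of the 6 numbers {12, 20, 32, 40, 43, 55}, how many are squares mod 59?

2

(12/59) = +1 → QR.
(20/59) = +1 → QR.
(32/59) = -1 → non-residue.
(40/59) = -1 → non-residue.
(43/59) = -1 → non-residue.
(55/59) = -1 → non-residue.
Total quadratic residues among the 6: 2.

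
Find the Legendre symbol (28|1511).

Pull out 2^2: since 1511 ≡ 7 (mod 8), (2/1511) = +1, so (2/1511)^2 = +1.
Reciprocity: 7 ≡ 3 and 1511 ≡ 3 (mod 4), so (7/1511) = −(1511/7).
Reduce top mod 7: now compute (6/7).
Pull out 2: since 7 ≡ 7 (mod 8), (2/7) = +1.
Reciprocity: 3 ≡ 3 and 7 ≡ 3 (mod 4), so (3/7) = −(7/3).
Reduce top mod 3: now compute (1/3).
Reached (1/3) = 1. Collecting the sign flips along the way, the symbol is +1.

1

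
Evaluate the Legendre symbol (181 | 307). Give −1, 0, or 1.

Euler's criterion: (181/307) ≡ 181^153 (mod 307).
181^2 ≡ 219 (mod 307)
181^4 ≡ 69 (mod 307)
181^8 ≡ 156 (mod 307)
181^16 ≡ 83 (mod 307)
181^32 ≡ 135 (mod 307)
181^64 ≡ 112 (mod 307)
181^128 ≡ 264 (mod 307)
181^153 = 181^(128+16+8+1) ≡ 1 (mod 307).
Result is 1, so (181/307) = 1.

1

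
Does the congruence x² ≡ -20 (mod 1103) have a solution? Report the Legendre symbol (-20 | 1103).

1

Euler's criterion: (-20/1103) ≡ 1083^551 (mod 1103).
1083^2 ≡ 400 (mod 1103)
1083^4 ≡ 65 (mod 1103)
1083^8 ≡ 916 (mod 1103)
1083^16 ≡ 776 (mod 1103)
1083^32 ≡ 1041 (mod 1103)
1083^64 ≡ 535 (mod 1103)
1083^128 ≡ 548 (mod 1103)
1083^256 ≡ 288 (mod 1103)
1083^512 ≡ 219 (mod 1103)
1083^551 = 1083^(512+32+4+2+1) ≡ 1 (mod 1103).
Result is 1, so (-20/1103) = 1.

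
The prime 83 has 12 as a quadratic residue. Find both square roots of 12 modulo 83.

26, 57

Since 83 ≡ 3 (mod 4), a square root of 12 is 12^((83+1)/4) = 12^21 mod 83.
Repeated squaring: 12^2≡61, 12^4≡69, 12^8≡30, 12^16≡70 (mod 83).
12^21 = 12^(16+4+1) ≡ 26 (mod 83).
Check: 26² = 676 ≡ 12 (mod 83). The two roots are 26 and 57.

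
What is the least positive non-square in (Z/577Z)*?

5

(2/577) = +1, so 2 is a residue.
(3/577) = +1, so 3 is a residue.
(4/577) = +1, so 4 is a residue.
(5/577) = −1, so 5 is the smallest positive non-residue mod 577.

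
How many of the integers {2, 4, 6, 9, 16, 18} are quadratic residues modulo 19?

4

(2/19) = -1 → non-residue.
(4/19) = +1 → QR.
(6/19) = +1 → QR.
(9/19) = +1 → QR.
(16/19) = +1 → QR.
(18/19) = -1 → non-residue.
Total quadratic residues among the 6: 4.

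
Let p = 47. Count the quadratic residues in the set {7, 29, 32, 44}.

(7/47) = +1 → QR.
(29/47) = -1 → non-residue.
(32/47) = +1 → QR.
(44/47) = -1 → non-residue.
Total quadratic residues among the 4: 2.

2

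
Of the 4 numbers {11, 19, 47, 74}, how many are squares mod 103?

(11/103) = -1 → non-residue.
(19/103) = +1 → QR.
(47/103) = -1 → non-residue.
(74/103) = -1 → non-residue.
Total quadratic residues among the 4: 1.

1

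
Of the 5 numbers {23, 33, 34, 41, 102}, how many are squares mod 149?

(23/149) = -1 → non-residue.
(33/149) = +1 → QR.
(34/149) = -1 → non-residue.
(41/149) = -1 → non-residue.
(102/149) = +1 → QR.
Total quadratic residues among the 5: 2.

2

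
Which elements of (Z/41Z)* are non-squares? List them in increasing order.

Square k = 1,…,20 (k and 41−k give the same square):
1²=1, 2²=4, 3²=9, 4²=16, 5²=25, 6²=36, 7²≡8, 8²≡23, 9²≡40, 10²≡18, 11²≡39, 12²≡21, 13²≡5, 14²≡32, 15²≡20, 16²≡10, 17²≡2, 18²≡37, 19²≡33, 20²≡31 (mod 41).
The residues are {1, 2, 4, 5, 8, 9, 10, 16, 18, 20, 21, 23, 25, 31, 32, 33, 36, 37, 39, 40}; the non-residues are the remaining 20 nonzero classes.

3, 6, 7, 11, 12, 13, 14, 15, 17, 19, 22, 24, 26, 27, 28, 29, 30, 34, 35, 38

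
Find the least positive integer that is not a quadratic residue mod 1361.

(2/1361) = +1, so 2 is a residue.
(3/1361) = −1, so 3 is the smallest positive non-residue mod 1361.

3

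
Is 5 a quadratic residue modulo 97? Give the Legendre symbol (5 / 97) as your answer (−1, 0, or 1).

Euler's criterion: (5/97) ≡ 5^48 (mod 97).
5^2 ≡ 25 (mod 97)
5^4 ≡ 43 (mod 97)
5^8 ≡ 6 (mod 97)
5^16 ≡ 36 (mod 97)
5^32 ≡ 35 (mod 97)
5^48 = 5^(32+16) ≡ 96 (mod 97).
Result is 96 ≡ −1, so (5/97) = −1.

-1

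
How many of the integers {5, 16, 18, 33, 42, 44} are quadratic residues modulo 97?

(5/97) = -1 → non-residue.
(16/97) = +1 → QR.
(18/97) = +1 → QR.
(33/97) = +1 → QR.
(42/97) = -1 → non-residue.
(44/97) = +1 → QR.
Total quadratic residues among the 6: 4.

4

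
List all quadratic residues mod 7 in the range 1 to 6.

1 2 4

Square k = 1,…,3 (k and 7−k give the same square):
1²=1, 2²=4, 3²≡2 (mod 7).
So the quadratic residues mod 7 are {1, 2, 4}.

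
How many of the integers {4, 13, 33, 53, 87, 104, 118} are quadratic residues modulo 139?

3

(4/139) = +1 → QR.
(13/139) = +1 → QR.
(33/139) = -1 → non-residue.
(53/139) = -1 → non-residue.
(87/139) = -1 → non-residue.
(104/139) = -1 → non-residue.
(118/139) = +1 → QR.
Total quadratic residues among the 7: 3.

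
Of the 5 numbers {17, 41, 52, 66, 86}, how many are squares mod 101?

(17/101) = +1 → QR.
(41/101) = -1 → non-residue.
(52/101) = +1 → QR.
(66/101) = -1 → non-residue.
(86/101) = -1 → non-residue.
Total quadratic residues among the 5: 2.

2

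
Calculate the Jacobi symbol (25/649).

Reciprocity: 25 ≡ 1 and 649 ≡ 1 (mod 4), so (25/649) = +(649/25).
Reduce top mod 25: now compute (24/25).
Pull out 2^3: since 25 ≡ 1 (mod 8), (2/25) = +1, so (2/25)^3 = +1.
Reciprocity: 3 ≡ 3 and 25 ≡ 1 (mod 4), so (3/25) = +(25/3).
Reduce top mod 3: now compute (1/3).
Reached (1/3) = 1. Collecting the sign flips along the way, the symbol is +1.

1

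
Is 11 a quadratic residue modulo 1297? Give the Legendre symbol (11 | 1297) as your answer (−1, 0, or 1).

Reciprocity: 11 ≡ 3 and 1297 ≡ 1 (mod 4), so (11/1297) = +(1297/11).
Reduce top mod 11: now compute (10/11).
Pull out 2: since 11 ≡ 3 (mod 8), (2/11) = -1.
Reciprocity: 5 ≡ 1 and 11 ≡ 3 (mod 4), so (5/11) = +(11/5).
Reduce top mod 5: now compute (1/5).
Reached (1/5) = 1. Collecting the sign flips along the way, the symbol is -1.

-1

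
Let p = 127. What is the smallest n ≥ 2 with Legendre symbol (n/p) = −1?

3

(2/127) = +1, so 2 is a residue.
(3/127) = −1, so 3 is the smallest positive non-residue mod 127.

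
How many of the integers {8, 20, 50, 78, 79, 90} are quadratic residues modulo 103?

(8/103) = +1 → QR.
(20/103) = -1 → non-residue.
(50/103) = +1 → QR.
(78/103) = -1 → non-residue.
(79/103) = +1 → QR.
(90/103) = -1 → non-residue.
Total quadratic residues among the 6: 3.

3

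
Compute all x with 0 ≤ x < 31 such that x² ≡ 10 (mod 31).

Since 31 ≡ 3 (mod 4), a square root of 10 is 10^((31+1)/4) = 10^8 mod 31.
Repeated squaring: 10^2≡7, 10^4≡18, 10^8≡14 (mod 31).
10^8 = 10^(8) ≡ 14 (mod 31).
Check: 14² = 196 ≡ 10 (mod 31). The two roots are 14 and 17.

14, 17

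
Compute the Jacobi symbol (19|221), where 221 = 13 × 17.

-1

Reciprocity: 19 ≡ 3 and 221 ≡ 1 (mod 4), so (19/221) = +(221/19).
Reduce top mod 19: now compute (12/19).
Pull out 2^2: since 19 ≡ 3 (mod 8), (2/19) = -1, so (2/19)^2 = +1.
Reciprocity: 3 ≡ 3 and 19 ≡ 3 (mod 4), so (3/19) = −(19/3).
Reduce top mod 3: now compute (1/3).
Reached (1/3) = 1. Collecting the sign flips along the way, the symbol is -1.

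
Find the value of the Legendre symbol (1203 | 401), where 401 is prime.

0

First reduce: 1203 ≡ 0 (mod 401).
Top reduces to 0: gcd > 1, so the symbol is 0.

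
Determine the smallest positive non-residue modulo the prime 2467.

2

(2/2467) = −1, so 2 is the smallest positive non-residue mod 2467.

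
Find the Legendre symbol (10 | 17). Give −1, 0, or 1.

Euler's criterion: (10/17) ≡ 10^8 (mod 17).
10^2 ≡ 15 (mod 17)
10^4 ≡ 4 (mod 17)
10^8 ≡ 16 (mod 17)
10^8 = 10^(8) ≡ 16 (mod 17).
Result is 16 ≡ −1, so (10/17) = −1.

-1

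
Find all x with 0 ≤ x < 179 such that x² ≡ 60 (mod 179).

66, 113

Since 179 ≡ 3 (mod 4), a square root of 60 is 60^((179+1)/4) = 60^45 mod 179.
Repeated squaring: 60^2≡20, 60^4≡42, 60^8≡153, 60^16≡139, 60^32≡168 (mod 179).
60^45 = 60^(32+8+4+1) ≡ 66 (mod 179).
Check: 66² = 4356 ≡ 60 (mod 179). The two roots are 66 and 113.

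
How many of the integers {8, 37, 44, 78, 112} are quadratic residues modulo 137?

5

(8/137) = +1 → QR.
(37/137) = +1 → QR.
(44/137) = +1 → QR.
(78/137) = +1 → QR.
(112/137) = +1 → QR.
Total quadratic residues among the 5: 5.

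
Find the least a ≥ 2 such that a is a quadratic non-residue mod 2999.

(2/2999) = +1, so 2 is a residue.
(3/2999) = +1, so 3 is a residue.
(4/2999) = +1, so 4 is a residue.
(5/2999) = +1, so 5 is a residue.
(6/2999) = +1, so 6 is a residue.
(7/2999) = +1, so 7 is a residue.
(8/2999) = +1, so 8 is a residue.
(9/2999) = +1, so 9 is a residue.
(10/2999) = +1, so 10 is a residue.
(11/2999) = +1, so 11 is a residue.
(12/2999) = +1, so 12 is a residue.
(13/2999) = +1, so 13 is a residue.
(14/2999) = +1, so 14 is a residue.
(15/2999) = +1, so 15 is a residue.
(16/2999) = +1, so 16 is a residue.
(17/2999) = −1, so 17 is the smallest positive non-residue mod 2999.

17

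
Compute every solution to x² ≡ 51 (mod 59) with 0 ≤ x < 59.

Since 59 ≡ 3 (mod 4), a square root of 51 is 51^((59+1)/4) = 51^15 mod 59.
Repeated squaring: 51^2≡5, 51^4≡25, 51^8≡35 (mod 59).
51^15 = 51^(8+4+2+1) ≡ 46 (mod 59).
Check: 46² = 2116 ≡ 51 (mod 59). The two roots are 13 and 46.

13, 46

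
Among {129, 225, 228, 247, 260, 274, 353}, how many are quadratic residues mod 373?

1

(129/373) = -1 → non-residue.
(225/373) = +1 → QR.
(228/373) = -1 → non-residue.
(247/373) = -1 → non-residue.
(260/373) = -1 → non-residue.
(274/373) = -1 → non-residue.
(353/373) = -1 → non-residue.
Total quadratic residues among the 7: 1.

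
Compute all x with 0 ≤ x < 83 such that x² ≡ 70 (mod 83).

Since 83 ≡ 3 (mod 4), a square root of 70 is 70^((83+1)/4) = 70^21 mod 83.
Repeated squaring: 70^2≡3, 70^4≡9, 70^8≡81, 70^16≡4 (mod 83).
70^21 = 70^(16+4+1) ≡ 30 (mod 83).
Check: 30² = 900 ≡ 70 (mod 83). The two roots are 30 and 53.

30, 53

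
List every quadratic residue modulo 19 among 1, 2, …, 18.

Square k = 1,…,9 (k and 19−k give the same square):
1²=1, 2²=4, 3²=9, 4²=16, 5²≡6, 6²≡17, 7²≡11, 8²≡7, 9²≡5 (mod 19).
So the quadratic residues mod 19 are {1, 4, 5, 6, 7, 9, 11, 16, 17}.

1,4,5,6,7,9,11,16,17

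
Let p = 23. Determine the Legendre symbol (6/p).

1

Pull out 2: since 23 ≡ 7 (mod 8), (2/23) = +1.
Reciprocity: 3 ≡ 3 and 23 ≡ 3 (mod 4), so (3/23) = −(23/3).
Reduce top mod 3: now compute (2/3).
Pull out 2: since 3 ≡ 3 (mod 8), (2/3) = -1.
Reached (1/3) = 1. Collecting the sign flips along the way, the symbol is +1.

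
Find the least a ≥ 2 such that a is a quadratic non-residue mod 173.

2

(2/173) = −1, so 2 is the smallest positive non-residue mod 173.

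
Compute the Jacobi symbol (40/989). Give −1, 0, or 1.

Pull out 2^3: since 989 ≡ 5 (mod 8), (2/989) = -1, so (2/989)^3 = -1.
Reciprocity: 5 ≡ 1 and 989 ≡ 1 (mod 4), so (5/989) = +(989/5).
Reduce top mod 5: now compute (4/5).
Pull out 2^2: since 5 ≡ 5 (mod 8), (2/5) = -1, so (2/5)^2 = +1.
Reached (1/5) = 1. Collecting the sign flips along the way, the symbol is -1.

-1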